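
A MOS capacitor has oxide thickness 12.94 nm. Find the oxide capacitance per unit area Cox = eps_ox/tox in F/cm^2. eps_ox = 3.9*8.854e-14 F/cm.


Step 1: eps_ox = 3.9 * 8.854e-14 = 3.45306e-13 F/cm
Step 2: tox in cm = 12.94 nm * 1e-7 = 1.2940e-06 cm
Step 3: Cox = 3.45306e-13 / 1.2940e-06 = 2.67e-07 F/cm^2

2.67e-07


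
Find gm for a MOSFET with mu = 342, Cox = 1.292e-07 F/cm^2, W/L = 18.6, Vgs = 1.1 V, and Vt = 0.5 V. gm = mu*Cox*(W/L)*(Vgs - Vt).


Step 1: Vov = Vgs - Vt = 1.1 - 0.5 = 0.6 V
Step 2: gm = mu * Cox * (W/L) * Vov
Step 3: gm = 342 * 1.292e-07 * 18.6 * 0.6 = 4.93e-04 S

4.93e-04


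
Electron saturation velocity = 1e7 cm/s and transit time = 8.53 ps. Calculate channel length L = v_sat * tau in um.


Step 1: tau in seconds = 8.53 ps * 1e-12 = 8.5300e-12 s
Step 2: L = v_sat * tau = 1e7 * 8.5300e-12 = 8.5300e-05 cm
Step 3: L in um = 8.5300e-05 * 1e4 = 0.853 um

0.853


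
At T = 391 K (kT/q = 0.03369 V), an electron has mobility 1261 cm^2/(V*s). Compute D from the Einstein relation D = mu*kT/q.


Step 1: D = mu * (kT/q)
Step 2: D = 1261 * 0.03369
Step 3: D = 42.48 cm^2/s

42.48


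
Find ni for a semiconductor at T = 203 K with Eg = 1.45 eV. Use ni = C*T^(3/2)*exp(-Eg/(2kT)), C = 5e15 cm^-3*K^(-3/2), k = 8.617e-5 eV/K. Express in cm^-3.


Step 1: Compute kT = 8.617e-5 * 203 = 0.01749251 eV
Step 2: Exponent = -Eg/(2kT) = -1.45/(2*0.01749251) = -41.44631
Step 3: T^(3/2) = 203^1.5 = 2892.30
Step 4: ni = 5e15 * 2892.30 * exp(-41.44631) = 1.45e+01 cm^-3

1.45e+01


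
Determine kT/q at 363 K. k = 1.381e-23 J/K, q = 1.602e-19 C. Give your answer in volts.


Step 1: kT = 1.381e-23 * 363 = 5.01303e-21 J
Step 2: Vt = kT/q = 5.01303e-21 / 1.602e-19
Step 3: Vt = 0.03129 V

0.03129


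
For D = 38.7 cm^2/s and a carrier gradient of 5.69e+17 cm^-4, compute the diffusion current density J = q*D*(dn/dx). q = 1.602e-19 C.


Step 1: J = q * D * (dn/dx)
Step 2: J = 1.602e-19 * 38.7 * 5.69e+17
Step 3: J = 3.53e+00 A/cm^2

3.53e+00


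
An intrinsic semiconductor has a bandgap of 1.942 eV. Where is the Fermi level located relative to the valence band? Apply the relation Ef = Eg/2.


Step 1: For an intrinsic semiconductor, the Fermi level sits at midgap.
Step 2: Ef = Eg / 2 = 1.942 / 2 = 0.971 eV

0.971


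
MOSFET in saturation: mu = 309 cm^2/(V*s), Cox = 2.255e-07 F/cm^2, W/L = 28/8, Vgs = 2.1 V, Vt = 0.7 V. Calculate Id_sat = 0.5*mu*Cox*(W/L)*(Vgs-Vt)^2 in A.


Step 1: Overdrive voltage Vov = Vgs - Vt = 2.1 - 0.7 = 1.4 V
Step 2: W/L = 28/8 = 3.5
Step 3: Id = 0.5 * 309 * 2.255e-07 * 3.5 * 1.4^2
Step 4: Id = 2.39e-04 A

2.39e-04


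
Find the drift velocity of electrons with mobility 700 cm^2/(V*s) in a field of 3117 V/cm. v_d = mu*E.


Step 1: v_d = mu * E
Step 2: v_d = 700 * 3117 = 2181900
Step 3: v_d = 2.18e+06 cm/s

2.18e+06


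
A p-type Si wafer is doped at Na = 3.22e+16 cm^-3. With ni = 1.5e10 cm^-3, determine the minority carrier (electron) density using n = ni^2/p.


Step 1: Majority hole concentration p ≈ Na = 3.22e+16 cm^-3
Step 2: n = ni^2 / Na = (1.5e10)^2 / 3.22e+16
Step 3: n = 6.99e+03 cm^-3

6.99e+03


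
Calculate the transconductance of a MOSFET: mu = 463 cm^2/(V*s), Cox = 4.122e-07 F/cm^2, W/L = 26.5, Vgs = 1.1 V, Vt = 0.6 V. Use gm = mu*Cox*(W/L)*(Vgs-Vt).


Step 1: Vov = Vgs - Vt = 1.1 - 0.6 = 0.5 V
Step 2: gm = mu * Cox * (W/L) * Vov
Step 3: gm = 463 * 4.122e-07 * 26.5 * 0.5 = 2.53e-03 S

2.53e-03


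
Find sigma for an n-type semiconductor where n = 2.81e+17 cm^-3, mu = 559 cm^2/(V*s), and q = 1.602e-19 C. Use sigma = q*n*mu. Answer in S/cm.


Step 1: sigma = q * n * mu
Step 2: sigma = 1.602e-19 * 2.81e+17 * 559
Step 3: sigma = 2.516e+01 S/cm

2.516e+01


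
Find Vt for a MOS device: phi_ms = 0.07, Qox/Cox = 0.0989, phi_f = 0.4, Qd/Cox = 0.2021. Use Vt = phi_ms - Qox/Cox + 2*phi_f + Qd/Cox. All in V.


Step 1: Vt = phi_ms - Qox/Cox + 2*phi_f + Qd/Cox
Step 2: Vt = 0.07 - 0.0989 + 2*0.4 + 0.2021
Step 3: Vt = 0.07 - 0.0989 + 0.8 + 0.2021
Step 4: Vt = 0.9732 V

0.9732


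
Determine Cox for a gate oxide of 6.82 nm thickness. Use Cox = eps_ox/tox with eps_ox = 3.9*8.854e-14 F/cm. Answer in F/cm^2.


Step 1: eps_ox = 3.9 * 8.854e-14 = 3.45306e-13 F/cm
Step 2: tox in cm = 6.82 nm * 1e-7 = 6.8200e-07 cm
Step 3: Cox = 3.45306e-13 / 6.8200e-07 = 5.06e-07 F/cm^2

5.06e-07


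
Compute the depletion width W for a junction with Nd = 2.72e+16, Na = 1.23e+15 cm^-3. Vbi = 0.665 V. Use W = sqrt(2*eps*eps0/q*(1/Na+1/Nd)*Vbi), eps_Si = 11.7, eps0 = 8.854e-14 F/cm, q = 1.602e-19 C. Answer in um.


Step 1: 1/Na + 1/Nd = 1/1.23e+15 + 1/2.72e+16 = 8.49773e-16
Step 2: 2*eps*eps0/q = 2*11.7*8.854e-14/1.602e-19 = 1.293281e+07
Step 3: W^2 = 1.293281e+07 * 8.49773e-16 * 0.665 = 7.30832e-09
Step 4: W = sqrt(7.30832e-09) = 8.549e-05 cm = 0.8549 um

0.8549


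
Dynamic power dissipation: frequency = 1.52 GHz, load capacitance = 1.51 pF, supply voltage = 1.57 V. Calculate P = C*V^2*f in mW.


Step 1: V^2 = 1.57^2 = 2.4649 V^2
Step 2: P = C*V^2*f = 1.51e-12 F * 2.4649 * 1.52e9 Hz
Step 3: P = 5.65743848e-03 W
Step 4: P = 5.657 mW

5.657


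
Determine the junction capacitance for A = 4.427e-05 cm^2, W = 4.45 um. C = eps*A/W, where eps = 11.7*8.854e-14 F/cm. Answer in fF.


Step 1: eps_Si = 11.7 * 8.854e-14 = 1.035918e-12 F/cm
Step 2: W in cm = 4.45 * 1e-4 = 4.45e-04 cm
Step 3: C = 1.035918e-12 * 4.427e-05 / 4.45e-04 = 1.030564e-13 F
Step 4: C = 103.06 fF

103.06


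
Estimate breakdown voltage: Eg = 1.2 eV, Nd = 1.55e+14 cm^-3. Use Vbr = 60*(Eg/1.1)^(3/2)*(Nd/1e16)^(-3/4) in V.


Step 1: Eg/1.1 = 1.2/1.1 = 1.090909
Step 2: (Eg/1.1)^1.5 = 1.090909^1.5 = 1.139417
Step 3: (Nd/1e16)^(-0.75) = (0.0155)^(-0.75) = 22.764139
Step 4: Vbr = 60 * 1.139417 * 22.764139 = 1556.3 V

1556.3


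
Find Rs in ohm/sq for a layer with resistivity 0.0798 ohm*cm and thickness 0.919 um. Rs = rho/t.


Step 1: Convert thickness to cm: t = 0.919 um = 9.1900e-05 cm
Step 2: Rs = rho / t = 0.0798 / 9.1900e-05
Step 3: Rs = 868.3 ohm/sq

868.3


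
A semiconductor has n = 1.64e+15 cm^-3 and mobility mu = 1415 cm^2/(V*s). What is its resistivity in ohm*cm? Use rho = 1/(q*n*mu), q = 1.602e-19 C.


Step 1: sigma = q * n * mu = 1.602e-19 * 1.64e+15 * 1415 = 3.71760e-01 S/cm
Step 2: rho = 1 / sigma = 1 / 3.71760e-01 = 2.69 ohm*cm

2.69


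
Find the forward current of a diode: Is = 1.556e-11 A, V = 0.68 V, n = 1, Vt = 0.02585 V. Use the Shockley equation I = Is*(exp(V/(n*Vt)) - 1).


Step 1: V/(n*Vt) = 0.68/(1*0.02585) = 26.3056
Step 2: exp(26.3056) = 2.6569e+11
Step 3: I = 1.556e-11 * (2.6569e+11 - 1) = 4.13e+00 A

4.13e+00


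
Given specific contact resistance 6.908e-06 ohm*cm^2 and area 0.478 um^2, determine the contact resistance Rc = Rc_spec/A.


Step 1: Convert area to cm^2: 0.478 um^2 = 4.7800e-09 cm^2
Step 2: Rc = Rc_spec / A = 6.908e-06 / 4.7800e-09
Step 3: Rc = 1.45e+03 ohms

1.45e+03


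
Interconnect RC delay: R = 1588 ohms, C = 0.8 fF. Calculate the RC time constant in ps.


Step 1: tau = R * C
Step 2: tau = 1588 * 0.8 fF = 1588 * 8.0e-16 F
Step 3: tau = 1.2704e-12 s = 1.2704 ps

1.2704


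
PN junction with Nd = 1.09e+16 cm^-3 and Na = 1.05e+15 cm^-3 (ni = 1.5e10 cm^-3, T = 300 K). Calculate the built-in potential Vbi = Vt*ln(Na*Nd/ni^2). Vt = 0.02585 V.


Step 1: Compute Na*Nd/ni^2 = 1.05e+15 * 1.09e+16 / (1.5e10)^2 = 5.0867e+10
Step 2: ln(5.0867e+10) = 24.6525
Step 3: Vbi = 0.02585 * 24.6525 = 0.637 V

0.637


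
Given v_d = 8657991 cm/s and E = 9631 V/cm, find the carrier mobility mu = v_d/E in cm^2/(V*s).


Step 1: mu = v_d / E
Step 2: mu = 8657991 / 9631
Step 3: mu = 898.97 cm^2/(V*s)

898.97


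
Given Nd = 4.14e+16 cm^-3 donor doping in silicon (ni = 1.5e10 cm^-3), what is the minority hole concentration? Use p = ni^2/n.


Step 1: Since Nd >> ni, n ≈ Nd = 4.14e+16 cm^-3
Step 2: p = ni^2 / n = (1.5e10)^2 / 4.14e+16
Step 3: p = 2.25e20 / 4.14e+16 = 5.43e+03 cm^-3

5.43e+03


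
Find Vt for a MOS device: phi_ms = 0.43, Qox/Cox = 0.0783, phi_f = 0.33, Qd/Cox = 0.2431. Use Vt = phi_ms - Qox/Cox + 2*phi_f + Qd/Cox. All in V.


Step 1: Vt = phi_ms - Qox/Cox + 2*phi_f + Qd/Cox
Step 2: Vt = 0.43 - 0.0783 + 2*0.33 + 0.2431
Step 3: Vt = 0.43 - 0.0783 + 0.66 + 0.2431
Step 4: Vt = 1.2548 V

1.2548


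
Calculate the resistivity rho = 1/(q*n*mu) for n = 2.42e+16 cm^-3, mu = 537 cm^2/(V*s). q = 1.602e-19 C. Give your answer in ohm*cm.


Step 1: sigma = q * n * mu = 1.602e-19 * 2.42e+16 * 537 = 2.08186e+00 S/cm
Step 2: rho = 1 / sigma = 1 / 2.08186e+00 = 0.4803 ohm*cm

0.4803


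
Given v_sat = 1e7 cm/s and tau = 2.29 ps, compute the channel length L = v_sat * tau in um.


Step 1: tau in seconds = 2.29 ps * 1e-12 = 2.2900e-12 s
Step 2: L = v_sat * tau = 1e7 * 2.2900e-12 = 2.2900e-05 cm
Step 3: L in um = 2.2900e-05 * 1e4 = 0.229 um

0.229


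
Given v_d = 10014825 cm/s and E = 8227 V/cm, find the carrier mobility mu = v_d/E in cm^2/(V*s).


Step 1: mu = v_d / E
Step 2: mu = 10014825 / 8227
Step 3: mu = 1217.31 cm^2/(V*s)

1217.31


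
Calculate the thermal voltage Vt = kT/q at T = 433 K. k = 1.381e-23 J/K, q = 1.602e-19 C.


Step 1: kT = 1.381e-23 * 433 = 5.97973e-21 J
Step 2: Vt = kT/q = 5.97973e-21 / 1.602e-19
Step 3: Vt = 0.03733 V

0.03733


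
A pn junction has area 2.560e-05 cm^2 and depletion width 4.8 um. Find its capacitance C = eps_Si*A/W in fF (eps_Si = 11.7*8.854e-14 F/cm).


Step 1: eps_Si = 11.7 * 8.854e-14 = 1.035918e-12 F/cm
Step 2: W in cm = 4.8 * 1e-4 = 4.80e-04 cm
Step 3: C = 1.035918e-12 * 2.560e-05 / 4.80e-04 = 5.524896e-14 F
Step 4: C = 55.25 fF

55.25


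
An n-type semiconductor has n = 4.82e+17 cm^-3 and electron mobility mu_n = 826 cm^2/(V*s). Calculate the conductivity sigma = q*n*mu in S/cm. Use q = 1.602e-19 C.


Step 1: sigma = q * n * mu
Step 2: sigma = 1.602e-19 * 4.82e+17 * 826
Step 3: sigma = 6.378e+01 S/cm

6.378e+01


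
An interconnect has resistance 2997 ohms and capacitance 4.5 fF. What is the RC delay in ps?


Step 1: tau = R * C
Step 2: tau = 2997 * 4.5 fF = 2997 * 4.5e-15 F
Step 3: tau = 1.34865e-11 s = 13.4865 ps

13.4865


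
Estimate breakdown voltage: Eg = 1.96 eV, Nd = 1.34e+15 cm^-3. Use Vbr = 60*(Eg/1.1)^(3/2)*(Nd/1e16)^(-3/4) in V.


Step 1: Eg/1.1 = 1.96/1.1 = 1.781818
Step 2: (Eg/1.1)^1.5 = 1.781818^1.5 = 2.378455
Step 3: (Nd/1e16)^(-0.75) = (0.134)^(-0.75) = 4.515142
Step 4: Vbr = 60 * 2.378455 * 4.515142 = 644.3 V

644.3


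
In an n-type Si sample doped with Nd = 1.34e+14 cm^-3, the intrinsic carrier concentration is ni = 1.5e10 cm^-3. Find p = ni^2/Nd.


Step 1: Since Nd >> ni, n ≈ Nd = 1.34e+14 cm^-3
Step 2: p = ni^2 / n = (1.5e10)^2 / 1.34e+14
Step 3: p = 2.25e20 / 1.34e+14 = 1.68e+06 cm^-3

1.68e+06


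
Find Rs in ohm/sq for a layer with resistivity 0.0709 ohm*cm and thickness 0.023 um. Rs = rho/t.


Step 1: Convert thickness to cm: t = 0.023 um = 2.3000e-06 cm
Step 2: Rs = rho / t = 0.0709 / 2.3000e-06
Step 3: Rs = 30826.1 ohm/sq

30826.1


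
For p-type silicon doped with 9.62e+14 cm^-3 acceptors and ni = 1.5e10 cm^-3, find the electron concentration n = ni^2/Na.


Step 1: Majority hole concentration p ≈ Na = 9.62e+14 cm^-3
Step 2: n = ni^2 / Na = (1.5e10)^2 / 9.62e+14
Step 3: n = 2.34e+05 cm^-3

2.34e+05


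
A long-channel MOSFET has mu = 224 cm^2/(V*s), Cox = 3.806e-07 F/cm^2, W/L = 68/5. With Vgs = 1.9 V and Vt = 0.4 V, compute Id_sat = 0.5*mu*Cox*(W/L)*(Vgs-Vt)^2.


Step 1: Overdrive voltage Vov = Vgs - Vt = 1.9 - 0.4 = 1.5 V
Step 2: W/L = 68/5 = 13.6
Step 3: Id = 0.5 * 224 * 3.806e-07 * 13.6 * 1.5^2
Step 4: Id = 1.30e-03 A

1.30e-03


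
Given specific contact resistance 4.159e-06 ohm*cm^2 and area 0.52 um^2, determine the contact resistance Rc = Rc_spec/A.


Step 1: Convert area to cm^2: 0.52 um^2 = 5.2000e-09 cm^2
Step 2: Rc = Rc_spec / A = 4.159e-06 / 5.2000e-09
Step 3: Rc = 8.00e+02 ohms

8.00e+02


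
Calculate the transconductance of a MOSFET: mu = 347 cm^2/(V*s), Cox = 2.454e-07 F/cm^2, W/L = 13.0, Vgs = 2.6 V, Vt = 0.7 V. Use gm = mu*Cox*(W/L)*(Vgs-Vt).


Step 1: Vov = Vgs - Vt = 2.6 - 0.7 = 1.9 V
Step 2: gm = mu * Cox * (W/L) * Vov
Step 3: gm = 347 * 2.454e-07 * 13.0 * 1.9 = 2.10e-03 S

2.10e-03


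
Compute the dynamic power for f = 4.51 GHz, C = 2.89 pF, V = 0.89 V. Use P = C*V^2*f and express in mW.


Step 1: V^2 = 0.89^2 = 0.7921 V^2
Step 2: P = C*V^2*f = 2.89e-12 F * 0.7921 * 4.51e9 Hz
Step 3: P = 1.032415219e-02 W
Step 4: P = 10.324 mW

10.324


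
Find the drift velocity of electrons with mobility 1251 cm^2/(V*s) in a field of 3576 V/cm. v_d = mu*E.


Step 1: v_d = mu * E
Step 2: v_d = 1251 * 3576 = 4473576
Step 3: v_d = 4.47e+06 cm/s

4.47e+06


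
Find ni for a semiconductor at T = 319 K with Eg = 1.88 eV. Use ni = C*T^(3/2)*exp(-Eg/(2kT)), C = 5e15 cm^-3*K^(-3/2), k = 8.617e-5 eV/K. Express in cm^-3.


Step 1: Compute kT = 8.617e-5 * 319 = 0.02748823 eV
Step 2: Exponent = -Eg/(2kT) = -1.88/(2*0.02748823) = -34.19645
Step 3: T^(3/2) = 319^1.5 = 5697.52
Step 4: ni = 5e15 * 5697.52 * exp(-34.19645) = 4.01e+04 cm^-3

4.01e+04


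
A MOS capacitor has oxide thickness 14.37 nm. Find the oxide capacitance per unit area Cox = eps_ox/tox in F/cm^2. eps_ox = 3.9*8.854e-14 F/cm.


Step 1: eps_ox = 3.9 * 8.854e-14 = 3.45306e-13 F/cm
Step 2: tox in cm = 14.37 nm * 1e-7 = 1.4370e-06 cm
Step 3: Cox = 3.45306e-13 / 1.4370e-06 = 2.40e-07 F/cm^2

2.40e-07


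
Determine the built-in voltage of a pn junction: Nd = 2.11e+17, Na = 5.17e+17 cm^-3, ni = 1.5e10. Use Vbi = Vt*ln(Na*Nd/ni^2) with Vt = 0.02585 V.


Step 1: Compute Na*Nd/ni^2 = 5.17e+17 * 2.11e+17 / (1.5e10)^2 = 4.8483e+14
Step 2: ln(4.8483e+14) = 33.8148
Step 3: Vbi = 0.02585 * 33.8148 = 0.874 V

0.874


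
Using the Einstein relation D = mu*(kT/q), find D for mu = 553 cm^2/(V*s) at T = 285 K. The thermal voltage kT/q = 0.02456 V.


Step 1: D = mu * (kT/q)
Step 2: D = 553 * 0.02456
Step 3: D = 13.58 cm^2/s

13.58


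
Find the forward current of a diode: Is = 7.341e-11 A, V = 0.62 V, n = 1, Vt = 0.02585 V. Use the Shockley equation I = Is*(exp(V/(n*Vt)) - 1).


Step 1: V/(n*Vt) = 0.62/(1*0.02585) = 23.9845
Step 2: exp(23.9845) = 2.6082e+10
Step 3: I = 7.341e-11 * (2.6082e+10 - 1) = 1.91e+00 A

1.91e+00


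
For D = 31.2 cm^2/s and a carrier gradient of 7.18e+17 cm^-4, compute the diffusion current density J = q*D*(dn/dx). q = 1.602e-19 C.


Step 1: J = q * D * (dn/dx)
Step 2: J = 1.602e-19 * 31.2 * 7.18e+17
Step 3: J = 3.59e+00 A/cm^2

3.59e+00


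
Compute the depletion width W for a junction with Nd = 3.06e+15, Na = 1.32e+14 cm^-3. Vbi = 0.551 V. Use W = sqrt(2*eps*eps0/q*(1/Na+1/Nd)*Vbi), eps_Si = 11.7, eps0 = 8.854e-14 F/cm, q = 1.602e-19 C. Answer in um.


Step 1: 1/Na + 1/Nd = 1/1.32e+14 + 1/3.06e+15 = 7.90255e-15
Step 2: 2*eps*eps0/q = 2*11.7*8.854e-14/1.602e-19 = 1.293281e+07
Step 3: W^2 = 1.293281e+07 * 7.90255e-15 * 0.551 = 5.63134e-08
Step 4: W = sqrt(5.63134e-08) = 2.373e-04 cm = 2.373 um

2.373


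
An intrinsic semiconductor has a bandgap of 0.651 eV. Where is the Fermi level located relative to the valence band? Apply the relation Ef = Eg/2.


Step 1: For an intrinsic semiconductor, the Fermi level sits at midgap.
Step 2: Ef = Eg / 2 = 0.651 / 2 = 0.3255 eV

0.3255


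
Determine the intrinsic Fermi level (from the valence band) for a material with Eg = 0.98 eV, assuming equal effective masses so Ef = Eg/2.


Step 1: For an intrinsic semiconductor, the Fermi level sits at midgap.
Step 2: Ef = Eg / 2 = 0.98 / 2 = 0.49 eV

0.49


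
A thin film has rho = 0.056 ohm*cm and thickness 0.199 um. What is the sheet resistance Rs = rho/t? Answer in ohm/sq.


Step 1: Convert thickness to cm: t = 0.199 um = 1.9900e-05 cm
Step 2: Rs = rho / t = 0.056 / 1.9900e-05
Step 3: Rs = 2814.1 ohm/sq

2814.1


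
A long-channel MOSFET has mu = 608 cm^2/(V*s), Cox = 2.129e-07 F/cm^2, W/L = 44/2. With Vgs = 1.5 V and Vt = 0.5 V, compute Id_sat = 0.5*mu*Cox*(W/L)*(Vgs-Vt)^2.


Step 1: Overdrive voltage Vov = Vgs - Vt = 1.5 - 0.5 = 1.0 V
Step 2: W/L = 44/2 = 22
Step 3: Id = 0.5 * 608 * 2.129e-07 * 22 * 1.0^2
Step 4: Id = 1.42e-03 A

1.42e-03


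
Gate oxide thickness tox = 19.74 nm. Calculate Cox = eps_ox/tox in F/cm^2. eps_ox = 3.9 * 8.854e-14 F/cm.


Step 1: eps_ox = 3.9 * 8.854e-14 = 3.45306e-13 F/cm
Step 2: tox in cm = 19.74 nm * 1e-7 = 1.9740e-06 cm
Step 3: Cox = 3.45306e-13 / 1.9740e-06 = 1.75e-07 F/cm^2

1.75e-07


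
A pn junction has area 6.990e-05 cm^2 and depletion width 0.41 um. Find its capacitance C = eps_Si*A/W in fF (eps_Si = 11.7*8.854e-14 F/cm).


Step 1: eps_Si = 11.7 * 8.854e-14 = 1.035918e-12 F/cm
Step 2: W in cm = 0.41 * 1e-4 = 4.10e-05 cm
Step 3: C = 1.035918e-12 * 6.990e-05 / 4.10e-05 = 1.766114e-12 F
Step 4: C = 1766.11 fF

1766.11


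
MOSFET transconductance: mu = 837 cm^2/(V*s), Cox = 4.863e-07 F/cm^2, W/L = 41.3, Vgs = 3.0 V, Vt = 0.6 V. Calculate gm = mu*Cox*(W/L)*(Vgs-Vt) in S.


Step 1: Vov = Vgs - Vt = 3.0 - 0.6 = 2.4 V
Step 2: gm = mu * Cox * (W/L) * Vov
Step 3: gm = 837 * 4.863e-07 * 41.3 * 2.4 = 4.03e-02 S

4.03e-02


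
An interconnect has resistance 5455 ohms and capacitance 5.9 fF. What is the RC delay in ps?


Step 1: tau = R * C
Step 2: tau = 5455 * 5.9 fF = 5455 * 5.9e-15 F
Step 3: tau = 3.21845e-11 s = 32.1845 ps

32.1845


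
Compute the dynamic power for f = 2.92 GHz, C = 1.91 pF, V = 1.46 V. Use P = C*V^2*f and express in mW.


Step 1: V^2 = 1.46^2 = 2.1316 V^2
Step 2: P = C*V^2*f = 1.91e-12 F * 2.1316 * 2.92e9 Hz
Step 3: P = 1.188835952e-02 W
Step 4: P = 11.888 mW

11.888


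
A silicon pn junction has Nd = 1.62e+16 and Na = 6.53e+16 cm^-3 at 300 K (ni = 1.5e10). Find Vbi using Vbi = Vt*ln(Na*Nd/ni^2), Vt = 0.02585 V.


Step 1: Compute Na*Nd/ni^2 = 6.53e+16 * 1.62e+16 / (1.5e10)^2 = 4.7016e+12
Step 2: ln(4.7016e+12) = 29.1789
Step 3: Vbi = 0.02585 * 29.1789 = 0.754 V

0.754


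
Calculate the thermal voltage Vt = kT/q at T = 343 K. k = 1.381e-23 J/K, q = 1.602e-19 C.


Step 1: kT = 1.381e-23 * 343 = 4.73683e-21 J
Step 2: Vt = kT/q = 4.73683e-21 / 1.602e-19
Step 3: Vt = 0.02957 V

0.02957


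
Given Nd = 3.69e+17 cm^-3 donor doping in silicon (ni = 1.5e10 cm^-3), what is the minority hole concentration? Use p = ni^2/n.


Step 1: Since Nd >> ni, n ≈ Nd = 3.69e+17 cm^-3
Step 2: p = ni^2 / n = (1.5e10)^2 / 3.69e+17
Step 3: p = 2.25e20 / 3.69e+17 = 6.10e+02 cm^-3

6.10e+02


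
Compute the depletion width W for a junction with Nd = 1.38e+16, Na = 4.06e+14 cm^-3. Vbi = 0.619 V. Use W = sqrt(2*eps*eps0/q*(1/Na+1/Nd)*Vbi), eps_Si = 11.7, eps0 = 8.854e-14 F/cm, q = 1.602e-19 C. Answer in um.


Step 1: 1/Na + 1/Nd = 1/4.06e+14 + 1/1.38e+16 = 2.53552e-15
Step 2: 2*eps*eps0/q = 2*11.7*8.854e-14/1.602e-19 = 1.293281e+07
Step 3: W^2 = 1.293281e+07 * 2.53552e-15 * 0.619 = 2.02979e-08
Step 4: W = sqrt(2.02979e-08) = 1.425e-04 cm = 1.425 um

1.425


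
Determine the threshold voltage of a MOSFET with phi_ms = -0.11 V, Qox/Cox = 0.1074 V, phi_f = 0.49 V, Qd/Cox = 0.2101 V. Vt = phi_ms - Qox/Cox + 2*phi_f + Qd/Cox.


Step 1: Vt = phi_ms - Qox/Cox + 2*phi_f + Qd/Cox
Step 2: Vt = -0.11 - 0.1074 + 2*0.49 + 0.2101
Step 3: Vt = -0.11 - 0.1074 + 0.98 + 0.2101
Step 4: Vt = 0.9727 V

0.9727


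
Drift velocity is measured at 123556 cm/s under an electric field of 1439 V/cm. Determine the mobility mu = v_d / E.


Step 1: mu = v_d / E
Step 2: mu = 123556 / 1439
Step 3: mu = 85.86 cm^2/(V*s)

85.86


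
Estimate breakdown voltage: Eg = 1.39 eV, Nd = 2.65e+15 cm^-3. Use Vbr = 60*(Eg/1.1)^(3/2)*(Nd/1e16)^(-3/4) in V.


Step 1: Eg/1.1 = 1.39/1.1 = 1.263636
Step 2: (Eg/1.1)^1.5 = 1.263636^1.5 = 1.420473
Step 3: (Nd/1e16)^(-0.75) = (0.265)^(-0.75) = 2.707482
Step 4: Vbr = 60 * 1.420473 * 2.707482 = 230.8 V

230.8


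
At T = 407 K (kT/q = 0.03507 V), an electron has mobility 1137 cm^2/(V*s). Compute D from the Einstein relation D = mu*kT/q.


Step 1: D = mu * (kT/q)
Step 2: D = 1137 * 0.03507
Step 3: D = 39.87 cm^2/s

39.87


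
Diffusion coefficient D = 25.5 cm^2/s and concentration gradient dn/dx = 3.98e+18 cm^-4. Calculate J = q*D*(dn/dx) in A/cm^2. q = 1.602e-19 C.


Step 1: J = q * D * (dn/dx)
Step 2: J = 1.602e-19 * 25.5 * 3.98e+18
Step 3: J = 1.63e+01 A/cm^2

1.63e+01


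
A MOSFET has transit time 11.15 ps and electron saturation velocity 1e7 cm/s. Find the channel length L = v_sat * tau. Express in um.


Step 1: tau in seconds = 11.15 ps * 1e-12 = 1.1150e-11 s
Step 2: L = v_sat * tau = 1e7 * 1.1150e-11 = 1.1150e-04 cm
Step 3: L in um = 1.1150e-04 * 1e4 = 1.115 um

1.115


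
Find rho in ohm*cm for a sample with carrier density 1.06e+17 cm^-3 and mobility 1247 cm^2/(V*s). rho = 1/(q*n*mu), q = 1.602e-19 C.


Step 1: sigma = q * n * mu = 1.602e-19 * 1.06e+17 * 1247 = 2.11756e+01 S/cm
Step 2: rho = 1 / sigma = 1 / 2.11756e+01 = 0.04722 ohm*cm

0.04722


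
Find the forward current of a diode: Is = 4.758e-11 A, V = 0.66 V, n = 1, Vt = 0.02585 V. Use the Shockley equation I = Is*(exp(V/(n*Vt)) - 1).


Step 1: V/(n*Vt) = 0.66/(1*0.02585) = 25.5319
Step 2: exp(25.5319) = 1.2256e+11
Step 3: I = 4.758e-11 * (1.2256e+11 - 1) = 5.83e+00 A

5.83e+00


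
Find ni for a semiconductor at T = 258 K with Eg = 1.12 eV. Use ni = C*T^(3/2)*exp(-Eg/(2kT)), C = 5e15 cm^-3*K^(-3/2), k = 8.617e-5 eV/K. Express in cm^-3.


Step 1: Compute kT = 8.617e-5 * 258 = 0.02223186 eV
Step 2: Exponent = -Eg/(2kT) = -1.12/(2*0.02223186) = -25.18908
Step 3: T^(3/2) = 258^1.5 = 4144.09
Step 4: ni = 5e15 * 4144.09 * exp(-25.18908) = 2.38e+08 cm^-3

2.38e+08


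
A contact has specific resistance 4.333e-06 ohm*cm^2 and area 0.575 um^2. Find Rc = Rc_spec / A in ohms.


Step 1: Convert area to cm^2: 0.575 um^2 = 5.7500e-09 cm^2
Step 2: Rc = Rc_spec / A = 4.333e-06 / 5.7500e-09
Step 3: Rc = 7.54e+02 ohms

7.54e+02


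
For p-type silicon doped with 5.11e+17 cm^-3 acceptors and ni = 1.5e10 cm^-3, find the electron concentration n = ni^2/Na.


Step 1: Majority hole concentration p ≈ Na = 5.11e+17 cm^-3
Step 2: n = ni^2 / Na = (1.5e10)^2 / 5.11e+17
Step 3: n = 4.40e+02 cm^-3

4.40e+02


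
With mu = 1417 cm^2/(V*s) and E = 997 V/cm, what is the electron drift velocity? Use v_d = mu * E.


Step 1: v_d = mu * E
Step 2: v_d = 1417 * 997 = 1412749
Step 3: v_d = 1.41e+06 cm/s

1.41e+06


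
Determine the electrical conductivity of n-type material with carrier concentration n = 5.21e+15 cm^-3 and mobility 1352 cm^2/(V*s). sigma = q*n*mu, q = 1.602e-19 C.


Step 1: sigma = q * n * mu
Step 2: sigma = 1.602e-19 * 5.21e+15 * 1352
Step 3: sigma = 1.128e+00 S/cm

1.128e+00


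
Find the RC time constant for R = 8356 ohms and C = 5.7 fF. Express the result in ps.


Step 1: tau = R * C
Step 2: tau = 8356 * 5.7 fF = 8356 * 5.7e-15 F
Step 3: tau = 4.76292e-11 s = 47.6292 ps

47.6292


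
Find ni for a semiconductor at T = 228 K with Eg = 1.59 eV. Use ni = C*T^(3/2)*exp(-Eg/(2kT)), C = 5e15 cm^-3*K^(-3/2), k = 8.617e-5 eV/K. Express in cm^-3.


Step 1: Compute kT = 8.617e-5 * 228 = 0.01964676 eV
Step 2: Exponent = -Eg/(2kT) = -1.59/(2*0.01964676) = -40.46469
Step 3: T^(3/2) = 228^1.5 = 3442.72
Step 4: ni = 5e15 * 3442.72 * exp(-40.46469) = 4.59e+01 cm^-3

4.59e+01


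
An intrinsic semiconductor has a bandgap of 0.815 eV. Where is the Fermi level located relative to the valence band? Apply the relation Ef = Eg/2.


Step 1: For an intrinsic semiconductor, the Fermi level sits at midgap.
Step 2: Ef = Eg / 2 = 0.815 / 2 = 0.4075 eV

0.4075


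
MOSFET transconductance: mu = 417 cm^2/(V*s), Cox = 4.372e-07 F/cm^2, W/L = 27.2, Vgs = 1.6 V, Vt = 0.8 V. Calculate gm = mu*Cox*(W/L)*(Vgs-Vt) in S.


Step 1: Vov = Vgs - Vt = 1.6 - 0.8 = 0.8 V
Step 2: gm = mu * Cox * (W/L) * Vov
Step 3: gm = 417 * 4.372e-07 * 27.2 * 0.8 = 3.97e-03 S

3.97e-03


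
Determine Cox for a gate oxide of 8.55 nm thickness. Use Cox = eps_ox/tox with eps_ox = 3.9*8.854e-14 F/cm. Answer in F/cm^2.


Step 1: eps_ox = 3.9 * 8.854e-14 = 3.45306e-13 F/cm
Step 2: tox in cm = 8.55 nm * 1e-7 = 8.5500e-07 cm
Step 3: Cox = 3.45306e-13 / 8.5500e-07 = 4.04e-07 F/cm^2

4.04e-07


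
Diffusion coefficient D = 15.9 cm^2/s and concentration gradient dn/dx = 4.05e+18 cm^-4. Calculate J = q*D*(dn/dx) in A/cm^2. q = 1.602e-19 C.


Step 1: J = q * D * (dn/dx)
Step 2: J = 1.602e-19 * 15.9 * 4.05e+18
Step 3: J = 1.03e+01 A/cm^2

1.03e+01


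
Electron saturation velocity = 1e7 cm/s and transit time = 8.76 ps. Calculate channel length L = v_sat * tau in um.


Step 1: tau in seconds = 8.76 ps * 1e-12 = 8.7600e-12 s
Step 2: L = v_sat * tau = 1e7 * 8.7600e-12 = 8.7600e-05 cm
Step 3: L in um = 8.7600e-05 * 1e4 = 0.876 um

0.876


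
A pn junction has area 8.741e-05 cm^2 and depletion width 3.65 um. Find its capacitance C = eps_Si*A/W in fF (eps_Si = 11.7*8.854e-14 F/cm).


Step 1: eps_Si = 11.7 * 8.854e-14 = 1.035918e-12 F/cm
Step 2: W in cm = 3.65 * 1e-4 = 3.65e-04 cm
Step 3: C = 1.035918e-12 * 8.741e-05 / 3.65e-04 = 2.480811e-13 F
Step 4: C = 248.08 fF

248.08


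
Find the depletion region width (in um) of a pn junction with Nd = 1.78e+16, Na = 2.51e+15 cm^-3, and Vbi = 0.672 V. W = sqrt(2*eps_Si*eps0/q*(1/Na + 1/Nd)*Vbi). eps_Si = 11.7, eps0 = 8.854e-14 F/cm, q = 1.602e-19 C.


Step 1: 1/Na + 1/Nd = 1/2.51e+15 + 1/1.78e+16 = 4.54586e-16
Step 2: 2*eps*eps0/q = 2*11.7*8.854e-14/1.602e-19 = 1.293281e+07
Step 3: W^2 = 1.293281e+07 * 4.54586e-16 * 0.672 = 3.95074e-09
Step 4: W = sqrt(3.95074e-09) = 6.285e-05 cm = 0.6285 um

0.6285


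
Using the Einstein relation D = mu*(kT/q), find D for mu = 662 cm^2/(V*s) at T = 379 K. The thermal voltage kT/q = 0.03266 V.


Step 1: D = mu * (kT/q)
Step 2: D = 662 * 0.03266
Step 3: D = 21.62 cm^2/s

21.62


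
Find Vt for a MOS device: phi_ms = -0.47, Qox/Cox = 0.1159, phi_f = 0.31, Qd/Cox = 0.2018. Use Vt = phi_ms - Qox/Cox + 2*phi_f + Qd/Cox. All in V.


Step 1: Vt = phi_ms - Qox/Cox + 2*phi_f + Qd/Cox
Step 2: Vt = -0.47 - 0.1159 + 2*0.31 + 0.2018
Step 3: Vt = -0.47 - 0.1159 + 0.62 + 0.2018
Step 4: Vt = 0.2359 V

0.2359


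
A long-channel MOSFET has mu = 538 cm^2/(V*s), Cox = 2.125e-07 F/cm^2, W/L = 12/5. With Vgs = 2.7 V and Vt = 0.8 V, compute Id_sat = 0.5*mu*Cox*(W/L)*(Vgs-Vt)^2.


Step 1: Overdrive voltage Vov = Vgs - Vt = 2.7 - 0.8 = 1.9 V
Step 2: W/L = 12/5 = 2.4
Step 3: Id = 0.5 * 538 * 2.125e-07 * 2.4 * 1.9^2
Step 4: Id = 4.95e-04 A

4.95e-04


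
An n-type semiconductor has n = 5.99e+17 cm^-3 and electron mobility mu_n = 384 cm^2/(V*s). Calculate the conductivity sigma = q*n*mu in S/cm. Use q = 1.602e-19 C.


Step 1: sigma = q * n * mu
Step 2: sigma = 1.602e-19 * 5.99e+17 * 384
Step 3: sigma = 3.685e+01 S/cm

3.685e+01


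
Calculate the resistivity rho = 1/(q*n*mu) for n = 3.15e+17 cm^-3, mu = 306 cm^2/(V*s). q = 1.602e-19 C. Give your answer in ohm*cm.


Step 1: sigma = q * n * mu = 1.602e-19 * 3.15e+17 * 306 = 1.54417e+01 S/cm
Step 2: rho = 1 / sigma = 1 / 1.54417e+01 = 0.06476 ohm*cm

0.06476


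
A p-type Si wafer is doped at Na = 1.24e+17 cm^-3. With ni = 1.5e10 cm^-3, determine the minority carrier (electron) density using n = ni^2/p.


Step 1: Majority hole concentration p ≈ Na = 1.24e+17 cm^-3
Step 2: n = ni^2 / Na = (1.5e10)^2 / 1.24e+17
Step 3: n = 1.81e+03 cm^-3

1.81e+03


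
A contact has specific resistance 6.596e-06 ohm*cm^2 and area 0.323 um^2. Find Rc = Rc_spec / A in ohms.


Step 1: Convert area to cm^2: 0.323 um^2 = 3.2300e-09 cm^2
Step 2: Rc = Rc_spec / A = 6.596e-06 / 3.2300e-09
Step 3: Rc = 2.04e+03 ohms

2.04e+03


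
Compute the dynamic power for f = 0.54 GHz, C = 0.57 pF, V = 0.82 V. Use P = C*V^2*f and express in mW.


Step 1: V^2 = 0.82^2 = 0.6724 V^2
Step 2: P = C*V^2*f = 0.57e-12 F * 0.6724 * 0.54e9 Hz
Step 3: P = 2.0696472e-04 W
Step 4: P = 0.207 mW

0.207


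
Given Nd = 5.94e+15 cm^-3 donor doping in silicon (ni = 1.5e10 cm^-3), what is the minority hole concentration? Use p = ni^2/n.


Step 1: Since Nd >> ni, n ≈ Nd = 5.94e+15 cm^-3
Step 2: p = ni^2 / n = (1.5e10)^2 / 5.94e+15
Step 3: p = 2.25e20 / 5.94e+15 = 3.79e+04 cm^-3

3.79e+04


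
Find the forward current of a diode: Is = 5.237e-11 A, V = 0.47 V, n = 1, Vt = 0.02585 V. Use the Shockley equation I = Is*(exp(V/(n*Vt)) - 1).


Step 1: V/(n*Vt) = 0.47/(1*0.02585) = 18.1818
Step 2: exp(18.1818) = 7.8751e+07
Step 3: I = 5.237e-11 * (7.8751e+07 - 1) = 4.12e-03 A

4.12e-03


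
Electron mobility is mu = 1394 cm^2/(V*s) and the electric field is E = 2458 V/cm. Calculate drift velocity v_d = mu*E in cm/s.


Step 1: v_d = mu * E
Step 2: v_d = 1394 * 2458 = 3426452
Step 3: v_d = 3.43e+06 cm/s

3.43e+06


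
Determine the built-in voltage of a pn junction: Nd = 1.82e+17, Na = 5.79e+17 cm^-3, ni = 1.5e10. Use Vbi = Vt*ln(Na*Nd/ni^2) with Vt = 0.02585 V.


Step 1: Compute Na*Nd/ni^2 = 5.79e+17 * 1.82e+17 / (1.5e10)^2 = 4.6835e+14
Step 2: ln(4.6835e+14) = 33.7802
Step 3: Vbi = 0.02585 * 33.7802 = 0.873 V

0.873


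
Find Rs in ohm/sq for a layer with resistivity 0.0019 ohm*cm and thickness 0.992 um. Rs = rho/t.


Step 1: Convert thickness to cm: t = 0.992 um = 9.9200e-05 cm
Step 2: Rs = rho / t = 0.0019 / 9.9200e-05
Step 3: Rs = 19.2 ohm/sq

19.2


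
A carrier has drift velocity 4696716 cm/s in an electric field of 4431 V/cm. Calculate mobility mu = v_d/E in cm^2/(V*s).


Step 1: mu = v_d / E
Step 2: mu = 4696716 / 4431
Step 3: mu = 1059.97 cm^2/(V*s)

1059.97


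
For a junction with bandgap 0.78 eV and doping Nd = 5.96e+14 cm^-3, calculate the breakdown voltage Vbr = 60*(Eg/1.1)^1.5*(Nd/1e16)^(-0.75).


Step 1: Eg/1.1 = 0.78/1.1 = 0.709091
Step 2: (Eg/1.1)^1.5 = 0.709091^1.5 = 0.597108
Step 3: (Nd/1e16)^(-0.75) = (0.0596)^(-0.75) = 8.290206
Step 4: Vbr = 60 * 0.597108 * 8.290206 = 297.0 V

297.0


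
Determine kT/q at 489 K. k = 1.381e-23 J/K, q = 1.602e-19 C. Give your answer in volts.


Step 1: kT = 1.381e-23 * 489 = 6.75309e-21 J
Step 2: Vt = kT/q = 6.75309e-21 / 1.602e-19
Step 3: Vt = 0.04215 V

0.04215


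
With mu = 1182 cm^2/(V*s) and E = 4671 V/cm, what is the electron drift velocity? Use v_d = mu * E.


Step 1: v_d = mu * E
Step 2: v_d = 1182 * 4671 = 5521122
Step 3: v_d = 5.52e+06 cm/s

5.52e+06


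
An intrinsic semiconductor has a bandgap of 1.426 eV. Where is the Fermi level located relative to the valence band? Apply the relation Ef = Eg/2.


Step 1: For an intrinsic semiconductor, the Fermi level sits at midgap.
Step 2: Ef = Eg / 2 = 1.426 / 2 = 0.713 eV

0.713


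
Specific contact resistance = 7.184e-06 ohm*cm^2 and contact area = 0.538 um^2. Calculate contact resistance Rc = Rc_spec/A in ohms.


Step 1: Convert area to cm^2: 0.538 um^2 = 5.3800e-09 cm^2
Step 2: Rc = Rc_spec / A = 7.184e-06 / 5.3800e-09
Step 3: Rc = 1.34e+03 ohms

1.34e+03


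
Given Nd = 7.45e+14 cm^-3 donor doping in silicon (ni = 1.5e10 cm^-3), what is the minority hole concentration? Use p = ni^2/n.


Step 1: Since Nd >> ni, n ≈ Nd = 7.45e+14 cm^-3
Step 2: p = ni^2 / n = (1.5e10)^2 / 7.45e+14
Step 3: p = 2.25e20 / 7.45e+14 = 3.02e+05 cm^-3

3.02e+05


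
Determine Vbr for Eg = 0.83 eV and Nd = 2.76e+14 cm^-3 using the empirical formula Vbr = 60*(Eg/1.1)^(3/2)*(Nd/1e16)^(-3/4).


Step 1: Eg/1.1 = 0.83/1.1 = 0.754545
Step 2: (Eg/1.1)^1.5 = 0.754545^1.5 = 0.655432
Step 3: (Nd/1e16)^(-0.75) = (0.0276)^(-0.75) = 14.767881
Step 4: Vbr = 60 * 0.655432 * 14.767881 = 580.8 V

580.8


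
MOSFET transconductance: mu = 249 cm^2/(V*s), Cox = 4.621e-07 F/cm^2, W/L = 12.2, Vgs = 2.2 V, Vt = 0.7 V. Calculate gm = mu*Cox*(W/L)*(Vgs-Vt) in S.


Step 1: Vov = Vgs - Vt = 2.2 - 0.7 = 1.5 V
Step 2: gm = mu * Cox * (W/L) * Vov
Step 3: gm = 249 * 4.621e-07 * 12.2 * 1.5 = 2.11e-03 S

2.11e-03


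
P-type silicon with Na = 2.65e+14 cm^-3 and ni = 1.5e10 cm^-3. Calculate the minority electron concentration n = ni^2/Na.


Step 1: Majority hole concentration p ≈ Na = 2.65e+14 cm^-3
Step 2: n = ni^2 / Na = (1.5e10)^2 / 2.65e+14
Step 3: n = 8.49e+05 cm^-3

8.49e+05


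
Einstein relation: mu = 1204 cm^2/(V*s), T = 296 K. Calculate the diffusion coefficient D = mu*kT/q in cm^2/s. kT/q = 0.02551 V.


Step 1: D = mu * (kT/q)
Step 2: D = 1204 * 0.02551
Step 3: D = 30.71 cm^2/s

30.71


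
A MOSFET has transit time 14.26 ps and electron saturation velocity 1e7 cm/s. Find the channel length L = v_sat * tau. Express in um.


Step 1: tau in seconds = 14.26 ps * 1e-12 = 1.4260e-11 s
Step 2: L = v_sat * tau = 1e7 * 1.4260e-11 = 1.4260e-04 cm
Step 3: L in um = 1.4260e-04 * 1e4 = 1.426 um

1.426


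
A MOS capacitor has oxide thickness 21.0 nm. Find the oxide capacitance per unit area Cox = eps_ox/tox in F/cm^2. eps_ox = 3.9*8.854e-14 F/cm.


Step 1: eps_ox = 3.9 * 8.854e-14 = 3.45306e-13 F/cm
Step 2: tox in cm = 21.0 nm * 1e-7 = 2.1000e-06 cm
Step 3: Cox = 3.45306e-13 / 2.1000e-06 = 1.64e-07 F/cm^2

1.64e-07


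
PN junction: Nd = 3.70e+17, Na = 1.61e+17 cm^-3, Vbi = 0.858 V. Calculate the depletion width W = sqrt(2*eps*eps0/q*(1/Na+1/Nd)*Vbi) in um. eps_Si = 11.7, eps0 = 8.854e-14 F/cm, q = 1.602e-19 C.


Step 1: 1/Na + 1/Nd = 1/1.61e+17 + 1/3.70e+17 = 8.91388e-18
Step 2: 2*eps*eps0/q = 2*11.7*8.854e-14/1.602e-19 = 1.293281e+07
Step 3: W^2 = 1.293281e+07 * 8.91388e-18 * 0.858 = 9.89115e-11
Step 4: W = sqrt(9.89115e-11) = 9.945e-06 cm = 0.09945 um

0.09945


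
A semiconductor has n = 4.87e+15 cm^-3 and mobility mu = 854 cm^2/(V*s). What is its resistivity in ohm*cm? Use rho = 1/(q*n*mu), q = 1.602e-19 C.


Step 1: sigma = q * n * mu = 1.602e-19 * 4.87e+15 * 854 = 6.66269e-01 S/cm
Step 2: rho = 1 / sigma = 1 / 6.66269e-01 = 1.501 ohm*cm

1.501


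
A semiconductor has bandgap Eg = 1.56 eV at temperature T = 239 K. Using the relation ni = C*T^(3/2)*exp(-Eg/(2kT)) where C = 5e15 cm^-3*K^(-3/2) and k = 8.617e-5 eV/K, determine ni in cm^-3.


Step 1: Compute kT = 8.617e-5 * 239 = 0.02059463 eV
Step 2: Exponent = -Eg/(2kT) = -1.56/(2*0.02059463) = -37.87395
Step 3: T^(3/2) = 239^1.5 = 3694.85
Step 4: ni = 5e15 * 3694.85 * exp(-37.87395) = 6.58e+02 cm^-3

6.58e+02


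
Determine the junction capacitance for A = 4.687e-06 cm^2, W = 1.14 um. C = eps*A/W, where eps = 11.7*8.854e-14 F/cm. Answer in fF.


Step 1: eps_Si = 11.7 * 8.854e-14 = 1.035918e-12 F/cm
Step 2: W in cm = 1.14 * 1e-4 = 1.14e-04 cm
Step 3: C = 1.035918e-12 * 4.687e-06 / 1.14e-04 = 4.259077e-14 F
Step 4: C = 42.59 fF

42.59


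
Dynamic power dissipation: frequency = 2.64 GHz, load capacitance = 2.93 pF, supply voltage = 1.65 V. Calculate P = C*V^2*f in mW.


Step 1: V^2 = 1.65^2 = 2.7225 V^2
Step 2: P = C*V^2*f = 2.93e-12 F * 2.7225 * 2.64e9 Hz
Step 3: P = 2.1059082e-02 W
Step 4: P = 21.059 mW

21.059


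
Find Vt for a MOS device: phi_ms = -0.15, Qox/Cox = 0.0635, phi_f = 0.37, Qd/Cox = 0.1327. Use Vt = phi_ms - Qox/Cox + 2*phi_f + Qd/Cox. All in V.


Step 1: Vt = phi_ms - Qox/Cox + 2*phi_f + Qd/Cox
Step 2: Vt = -0.15 - 0.0635 + 2*0.37 + 0.1327
Step 3: Vt = -0.15 - 0.0635 + 0.74 + 0.1327
Step 4: Vt = 0.6592 V

0.6592


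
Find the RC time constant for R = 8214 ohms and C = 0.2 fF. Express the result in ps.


Step 1: tau = R * C
Step 2: tau = 8214 * 0.2 fF = 8214 * 2.0e-16 F
Step 3: tau = 1.6428e-12 s = 1.6428 ps

1.6428


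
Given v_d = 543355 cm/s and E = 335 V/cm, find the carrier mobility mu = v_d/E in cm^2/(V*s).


Step 1: mu = v_d / E
Step 2: mu = 543355 / 335
Step 3: mu = 1621.96 cm^2/(V*s)

1621.96


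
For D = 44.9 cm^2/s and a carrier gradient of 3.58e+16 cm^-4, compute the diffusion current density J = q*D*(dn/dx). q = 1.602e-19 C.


Step 1: J = q * D * (dn/dx)
Step 2: J = 1.602e-19 * 44.9 * 3.58e+16
Step 3: J = 2.58e-01 A/cm^2

2.58e-01


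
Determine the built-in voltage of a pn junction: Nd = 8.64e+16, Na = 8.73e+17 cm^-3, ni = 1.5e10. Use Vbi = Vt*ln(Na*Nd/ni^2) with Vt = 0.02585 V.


Step 1: Compute Na*Nd/ni^2 = 8.73e+17 * 8.64e+16 / (1.5e10)^2 = 3.3523e+14
Step 2: ln(3.3523e+14) = 33.4458
Step 3: Vbi = 0.02585 * 33.4458 = 0.865 V

0.865


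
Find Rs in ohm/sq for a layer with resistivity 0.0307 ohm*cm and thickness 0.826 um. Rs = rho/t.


Step 1: Convert thickness to cm: t = 0.826 um = 8.2600e-05 cm
Step 2: Rs = rho / t = 0.0307 / 8.2600e-05
Step 3: Rs = 371.7 ohm/sq

371.7


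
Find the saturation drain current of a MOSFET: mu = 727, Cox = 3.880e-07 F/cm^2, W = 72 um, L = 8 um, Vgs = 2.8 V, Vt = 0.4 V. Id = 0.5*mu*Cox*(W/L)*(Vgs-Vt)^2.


Step 1: Overdrive voltage Vov = Vgs - Vt = 2.8 - 0.4 = 2.4 V
Step 2: W/L = 72/8 = 9
Step 3: Id = 0.5 * 727 * 3.880e-07 * 9 * 2.4^2
Step 4: Id = 7.31e-03 A

7.31e-03


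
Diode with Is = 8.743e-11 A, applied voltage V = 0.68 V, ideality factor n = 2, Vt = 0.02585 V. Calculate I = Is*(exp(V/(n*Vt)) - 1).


Step 1: V/(n*Vt) = 0.68/(2*0.02585) = 13.1528
Step 2: exp(13.1528) = 5.1545e+05
Step 3: I = 8.743e-11 * (5.1545e+05 - 1) = 4.51e-05 A

4.51e-05


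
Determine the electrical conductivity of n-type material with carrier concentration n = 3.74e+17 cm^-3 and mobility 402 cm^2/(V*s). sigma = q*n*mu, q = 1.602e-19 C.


Step 1: sigma = q * n * mu
Step 2: sigma = 1.602e-19 * 3.74e+17 * 402
Step 3: sigma = 2.409e+01 S/cm

2.409e+01


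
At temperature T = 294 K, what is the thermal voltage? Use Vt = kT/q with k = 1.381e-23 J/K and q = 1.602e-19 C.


Step 1: kT = 1.381e-23 * 294 = 4.06014e-21 J
Step 2: Vt = kT/q = 4.06014e-21 / 1.602e-19
Step 3: Vt = 0.02534 V

0.02534


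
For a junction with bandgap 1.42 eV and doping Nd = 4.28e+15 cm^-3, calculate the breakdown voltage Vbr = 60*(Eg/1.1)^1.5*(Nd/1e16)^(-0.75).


Step 1: Eg/1.1 = 1.42/1.1 = 1.290909
Step 2: (Eg/1.1)^1.5 = 1.290909^1.5 = 1.466707
Step 3: (Nd/1e16)^(-0.75) = (0.428)^(-0.75) = 1.889806
Step 4: Vbr = 60 * 1.466707 * 1.889806 = 166.3 V

166.3


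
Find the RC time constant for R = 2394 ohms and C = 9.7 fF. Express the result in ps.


Step 1: tau = R * C
Step 2: tau = 2394 * 9.7 fF = 2394 * 9.7e-15 F
Step 3: tau = 2.32218e-11 s = 23.2218 ps

23.2218


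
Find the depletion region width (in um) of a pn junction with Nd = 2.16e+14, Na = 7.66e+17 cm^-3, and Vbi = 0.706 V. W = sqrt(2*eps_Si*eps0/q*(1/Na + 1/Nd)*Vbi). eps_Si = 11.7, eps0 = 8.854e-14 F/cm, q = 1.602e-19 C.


Step 1: 1/Na + 1/Nd = 1/7.66e+17 + 1/2.16e+14 = 4.63094e-15
Step 2: 2*eps*eps0/q = 2*11.7*8.854e-14/1.602e-19 = 1.293281e+07
Step 3: W^2 = 1.293281e+07 * 4.63094e-15 * 0.706 = 4.22831e-08
Step 4: W = sqrt(4.22831e-08) = 2.056e-04 cm = 2.056 um

2.056


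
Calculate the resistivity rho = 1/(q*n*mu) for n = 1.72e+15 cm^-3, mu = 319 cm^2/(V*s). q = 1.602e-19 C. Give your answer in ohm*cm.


Step 1: sigma = q * n * mu = 1.602e-19 * 1.72e+15 * 319 = 8.78985e-02 S/cm
Step 2: rho = 1 / sigma = 1 / 8.78985e-02 = 11.38 ohm*cm

11.38


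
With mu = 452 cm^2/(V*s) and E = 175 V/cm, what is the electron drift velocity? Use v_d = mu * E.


Step 1: v_d = mu * E
Step 2: v_d = 452 * 175 = 79100
Step 3: v_d = 7.91e+04 cm/s

7.91e+04


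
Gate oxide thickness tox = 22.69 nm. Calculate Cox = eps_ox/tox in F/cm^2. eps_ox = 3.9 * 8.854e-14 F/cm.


Step 1: eps_ox = 3.9 * 8.854e-14 = 3.45306e-13 F/cm
Step 2: tox in cm = 22.69 nm * 1e-7 = 2.2690e-06 cm
Step 3: Cox = 3.45306e-13 / 2.2690e-06 = 1.52e-07 F/cm^2

1.52e-07


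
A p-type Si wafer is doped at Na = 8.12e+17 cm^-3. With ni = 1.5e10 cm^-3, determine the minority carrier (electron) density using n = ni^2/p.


Step 1: Majority hole concentration p ≈ Na = 8.12e+17 cm^-3
Step 2: n = ni^2 / Na = (1.5e10)^2 / 8.12e+17
Step 3: n = 2.77e+02 cm^-3

2.77e+02


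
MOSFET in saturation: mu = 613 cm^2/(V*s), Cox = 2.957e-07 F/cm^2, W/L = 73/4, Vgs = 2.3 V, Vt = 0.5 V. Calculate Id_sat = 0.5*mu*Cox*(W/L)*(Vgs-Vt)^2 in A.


Step 1: Overdrive voltage Vov = Vgs - Vt = 2.3 - 0.5 = 1.8 V
Step 2: W/L = 73/4 = 18.25
Step 3: Id = 0.5 * 613 * 2.957e-07 * 18.25 * 1.8^2
Step 4: Id = 5.36e-03 A

5.36e-03


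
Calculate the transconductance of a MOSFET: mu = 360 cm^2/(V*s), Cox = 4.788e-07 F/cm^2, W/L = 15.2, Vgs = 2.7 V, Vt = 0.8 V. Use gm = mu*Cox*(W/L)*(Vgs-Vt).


Step 1: Vov = Vgs - Vt = 2.7 - 0.8 = 1.9 V
Step 2: gm = mu * Cox * (W/L) * Vov
Step 3: gm = 360 * 4.788e-07 * 15.2 * 1.9 = 4.98e-03 S

4.98e-03
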